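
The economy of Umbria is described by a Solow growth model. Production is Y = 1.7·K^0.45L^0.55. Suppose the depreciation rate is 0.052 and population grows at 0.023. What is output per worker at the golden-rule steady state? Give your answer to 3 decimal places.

n + δ = 0.023 + 0.052 = 0.075.
Setting f'(k) = n+δ gives 0.45·1.7·k^(0.45−1) = 0.075, hence k_gold = (0.45·1.7/0.075)^(1/0.55) ≈ 68.2054.
Output: y_gold = 1.7·k_gold^0.45 = 1.7·68.2054^0.45 ≈ 11.3676.

y_gold ≈ 11.368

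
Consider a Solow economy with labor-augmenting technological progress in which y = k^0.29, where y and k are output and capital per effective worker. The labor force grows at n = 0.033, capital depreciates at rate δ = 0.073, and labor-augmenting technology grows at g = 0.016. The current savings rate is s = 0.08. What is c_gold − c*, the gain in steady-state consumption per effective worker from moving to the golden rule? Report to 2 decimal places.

Δc ≈ 0.24

Capital per effective worker breaks even when investment replaces (n + g + δ)·k; here n + g + δ = 0.122.
Current steady state (s = 0.08): k* = (0.08/0.122)^(1/0.71) ≈ 0.5519, y* = 0.5519^0.29 ≈ 0.8417, c* = (1−0.08)·0.8417 ≈ 0.7743.
Maximizing c = f(k) − (n+g+δ)·k gives f'(k) = n+g+δ, i.e. 0.29·k^(0.29−1) = 0.122, so k_gold = (0.29/0.122)^(1/0.71) ≈ 3.3856.
y_gold = 3.3856^0.29 ≈ 1.4243, c_gold = y_gold − 0.122·k_gold ≈ 1.0112.
Gain: Δc = 1.0112 − 0.7743 ≈ 0.2369.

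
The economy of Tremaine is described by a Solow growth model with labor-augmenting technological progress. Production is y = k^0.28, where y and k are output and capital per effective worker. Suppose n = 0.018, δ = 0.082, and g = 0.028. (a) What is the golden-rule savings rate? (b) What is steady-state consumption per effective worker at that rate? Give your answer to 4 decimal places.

(a) s_gold = 0.2800; (b) c_gold ≈ 0.9762

The effective depreciation rate is n + g + δ = 0.018 + 0.028 + 0.082 = 0.128.
For Cobb-Douglas, s_gold equals capital's share: s_gold = 0.28.
Golden rule sets MPK = n+g+δ: 0.28·k^(0.28−1) = 0.128, so k_gold = (0.28/0.128)^(1/0.72) ≈ 2.9659.
y_gold = 2.9659^0.28 ≈ 1.3558; c_gold = (1−0.28)·y_gold ≈ 0.9762.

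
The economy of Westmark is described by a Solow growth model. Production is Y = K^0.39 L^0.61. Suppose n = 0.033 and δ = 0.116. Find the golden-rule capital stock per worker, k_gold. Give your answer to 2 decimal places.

The effective depreciation rate is n + δ = 0.033 + 0.116 = 0.149.
At the golden rule the marginal product of capital equals n+δ: 0.39·k^(0.39−1) = 0.149. Solving, k_gold = (0.39/0.149)^(1/0.61) ≈ 4.8422.

k_gold ≈ 4.84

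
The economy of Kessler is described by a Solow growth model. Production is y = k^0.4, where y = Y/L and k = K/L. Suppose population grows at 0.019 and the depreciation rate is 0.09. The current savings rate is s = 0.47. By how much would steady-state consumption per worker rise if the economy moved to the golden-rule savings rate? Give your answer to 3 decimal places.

n + δ = 0.019 + 0.09 = 0.109.
Current steady state (s = 0.47): k* = (0.47/0.109)^(1/0.6) ≈ 11.4231, y* = 11.4231^0.4 ≈ 2.6492, c* = (1−0.47)·2.6492 ≈ 1.4041.
At the golden rule the marginal product of capital equals n+δ: 0.4·k^(0.4−1) = 0.109. Solving, k_gold = (0.4/0.109)^(1/0.6) ≈ 8.7308.
y_gold = 8.7308^0.4 ≈ 2.3792, c_gold = y_gold − 0.109·k_gold ≈ 1.4275.
Gain: Δc = 1.4275 − 1.4041 ≈ 0.0234.

Δc ≈ 0.023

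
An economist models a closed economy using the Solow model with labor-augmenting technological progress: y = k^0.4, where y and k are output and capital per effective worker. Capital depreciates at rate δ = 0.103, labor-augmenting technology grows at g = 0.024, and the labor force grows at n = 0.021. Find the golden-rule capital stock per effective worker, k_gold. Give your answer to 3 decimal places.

k_gold ≈ 5.244

Break-even investment rate: n + g + δ = 0.021 + 0.024 + 0.103 = 0.148.
Golden rule sets MPK = n+g+δ: 0.4·k^(0.4−1) = 0.148, so k_gold = (0.4/0.148)^(1/0.6) ≈ 5.2440.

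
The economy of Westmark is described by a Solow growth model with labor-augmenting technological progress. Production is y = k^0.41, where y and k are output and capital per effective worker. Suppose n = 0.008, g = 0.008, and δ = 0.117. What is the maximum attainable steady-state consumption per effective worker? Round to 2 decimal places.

c_gold ≈ 1.29

Break-even investment rate: n + g + δ = 0.008 + 0.008 + 0.117 = 0.133.
Setting f'(k) = n+g+δ gives 0.41·k^(0.41−1) = 0.133, hence k_gold = (0.41/0.133)^(1/0.59) ≈ 6.7406.
y_gold = 6.7406^0.41 ≈ 2.1866.
c_gold = y_gold − (n+g+δ)·k_gold = 2.1866 − 0.133·6.7406 ≈ 1.2901.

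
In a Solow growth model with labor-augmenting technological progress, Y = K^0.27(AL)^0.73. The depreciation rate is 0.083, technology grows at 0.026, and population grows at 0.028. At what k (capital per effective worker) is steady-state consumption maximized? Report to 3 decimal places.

k_gold ≈ 2.533

Capital per effective worker breaks even when investment replaces (n + g + δ)·k; here n + g + δ = 0.137.
Maximizing c = f(k) − (n+g+δ)·k gives f'(k) = n+g+δ, i.e. 0.27·k^(0.27−1) = 0.137, so k_gold = (0.27/0.137)^(1/0.73) ≈ 2.5329.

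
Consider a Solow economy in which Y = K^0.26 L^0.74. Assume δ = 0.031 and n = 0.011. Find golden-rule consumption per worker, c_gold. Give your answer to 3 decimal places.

Break-even investment rate: n + δ = 0.011 + 0.031 = 0.042.
At the golden rule the marginal product of capital equals n+δ: 0.26·k^(0.26−1) = 0.042. Solving, k_gold = (0.26/0.042)^(1/0.74) ≈ 11.7462.
y_gold = 11.7462^0.26 ≈ 1.8975.
c_gold = y_gold − (n+δ)·k_gold = 1.8975 − 0.042·11.7462 ≈ 1.4041.

c_gold ≈ 1.404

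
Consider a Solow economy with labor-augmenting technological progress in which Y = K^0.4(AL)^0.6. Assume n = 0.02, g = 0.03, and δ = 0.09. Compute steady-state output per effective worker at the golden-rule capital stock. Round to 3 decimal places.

y_gold ≈ 2.014

Capital per effective worker breaks even when investment replaces (n + g + δ)·k; here n + g + δ = 0.14.
Setting f'(k) = n+g+δ gives 0.4·k^(0.4−1) = 0.14, hence k_gold = (0.4/0.14)^(1/0.6) ≈ 5.7529.
Output: y_gold = k_gold^0.4 = 5.7529^0.4 ≈ 2.0135.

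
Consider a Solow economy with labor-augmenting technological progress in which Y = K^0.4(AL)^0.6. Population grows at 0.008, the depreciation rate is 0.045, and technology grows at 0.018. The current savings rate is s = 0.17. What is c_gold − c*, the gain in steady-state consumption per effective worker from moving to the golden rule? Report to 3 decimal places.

Capital per effective worker breaks even when investment replaces (n + g + δ)·k; here n + g + δ = 0.071.
Current steady state (s = 0.17): k* = (0.17/0.071)^(1/0.6) ≈ 4.2853, y* = 4.2853^0.4 ≈ 1.7898, c* = (1−0.17)·1.7898 ≈ 1.4855.
Maximizing c = f(k) − (n+g+δ)·k gives f'(k) = n+g+δ, i.e. 0.4·k^(0.4−1) = 0.071, so k_gold = (0.4/0.071)^(1/0.6) ≈ 17.8376.
y_gold = 17.8376^0.4 ≈ 3.1662, c_gold = y_gold − 0.071·k_gold ≈ 1.8997.
Gain: Δc = 1.8997 − 1.4855 ≈ 0.4142.

Δc ≈ 0.414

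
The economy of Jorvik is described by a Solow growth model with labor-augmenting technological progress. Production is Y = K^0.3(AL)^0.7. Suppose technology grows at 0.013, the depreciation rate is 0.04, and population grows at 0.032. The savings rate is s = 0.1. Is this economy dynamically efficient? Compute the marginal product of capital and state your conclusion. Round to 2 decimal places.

dynamically efficient; MPK ≈ 0.26

Break-even investment rate: n + g + δ = 0.032 + 0.013 + 0.04 = 0.085.
Steady-state k*: s·k^0.3 = 0.085·k gives k* = (0.1/0.085)^(1/0.7) ≈ 1.2613.
MPK = 0.3·1.2613^(-0.7) ≈ 0.2550.
MPK > n+g+δ = 0.085, so the economy is dynamically efficient (under-saving).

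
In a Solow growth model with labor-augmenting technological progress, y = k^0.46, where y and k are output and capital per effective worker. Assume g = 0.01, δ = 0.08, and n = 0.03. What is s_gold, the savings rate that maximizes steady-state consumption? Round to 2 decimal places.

s_gold = 0.46

n + g + δ = 0.03 + 0.01 + 0.08 = 0.12.
At the golden rule MPK = n+g+δ, and in any Cobb-Douglas steady state s = (n+g+δ)·k/y = MPK·k/y = capital's share 0.46.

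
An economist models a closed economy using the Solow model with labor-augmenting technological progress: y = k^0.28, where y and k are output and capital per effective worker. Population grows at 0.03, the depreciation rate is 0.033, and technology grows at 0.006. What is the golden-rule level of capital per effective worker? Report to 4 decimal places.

Break-even investment rate: n + g + δ = 0.03 + 0.006 + 0.033 = 0.069.
At the golden rule the marginal product of capital equals n+g+δ: 0.28·k^(0.28−1) = 0.069. Solving, k_gold = (0.28/0.069)^(1/0.72) ≈ 6.9964.

k_gold ≈ 6.9964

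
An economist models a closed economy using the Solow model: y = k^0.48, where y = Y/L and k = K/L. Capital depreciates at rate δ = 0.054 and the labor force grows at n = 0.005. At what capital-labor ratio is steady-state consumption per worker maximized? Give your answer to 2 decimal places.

The effective depreciation rate is n + δ = 0.005 + 0.054 = 0.059.
Setting f'(k) = n+δ gives 0.48·k^(0.48−1) = 0.059, hence k_gold = (0.48/0.059)^(1/0.52) ≈ 56.3311.

k_gold ≈ 56.33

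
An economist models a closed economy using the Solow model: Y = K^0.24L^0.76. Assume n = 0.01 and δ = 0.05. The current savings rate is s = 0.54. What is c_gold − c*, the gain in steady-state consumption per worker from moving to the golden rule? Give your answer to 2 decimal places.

The effective depreciation rate is n + δ = 0.01 + 0.05 = 0.06.
Current steady state (s = 0.54): k* = (0.54/0.06)^(1/0.76) ≈ 18.0128, y* = 18.0128^0.24 ≈ 2.0014, c* = (1−0.54)·2.0014 ≈ 0.9207.
Setting f'(k) = n+δ gives 0.24·k^(0.24−1) = 0.06, hence k_gold = (0.24/0.06)^(1/0.76) ≈ 6.1970.
y_gold = 6.1970^0.24 ≈ 1.5493, c_gold = y_gold − 0.06·k_gold ≈ 1.1774.
Gain: Δc = 1.1774 − 0.9207 ≈ 0.2568.

Δc ≈ 0.26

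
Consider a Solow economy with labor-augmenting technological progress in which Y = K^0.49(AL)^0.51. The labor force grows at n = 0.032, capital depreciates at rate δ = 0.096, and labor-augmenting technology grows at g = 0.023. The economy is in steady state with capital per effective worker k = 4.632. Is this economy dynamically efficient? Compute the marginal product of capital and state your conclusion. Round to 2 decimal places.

dynamically efficient; MPK ≈ 0.22

The effective depreciation rate is n + g + δ = 0.032 + 0.023 + 0.096 = 0.151.
MPK = 0.49·k^(0.49−1) = 0.49·4.632^(-0.51) ≈ 0.2242.
MPK > 0.151, so the economy is dynamically efficient (under-saving).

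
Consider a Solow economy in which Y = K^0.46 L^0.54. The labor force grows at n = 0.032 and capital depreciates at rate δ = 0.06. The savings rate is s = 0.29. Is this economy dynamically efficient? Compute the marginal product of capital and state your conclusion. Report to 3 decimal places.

Break-even investment rate: n + δ = 0.032 + 0.06 = 0.092.
Steady-state k*: s·k^0.46 = 0.092·k gives k* = (0.29/0.092)^(1/0.54) ≈ 8.3821.
MPK = 0.46·8.3821^(-0.54) ≈ 0.1459.
MPK > n+δ = 0.092, so the economy is dynamically efficient (under-saving).

dynamically efficient; MPK ≈ 0.146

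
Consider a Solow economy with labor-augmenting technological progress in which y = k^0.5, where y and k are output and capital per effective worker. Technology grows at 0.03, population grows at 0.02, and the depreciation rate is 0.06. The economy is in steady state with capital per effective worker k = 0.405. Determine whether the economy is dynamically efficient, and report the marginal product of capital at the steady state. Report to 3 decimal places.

dynamically efficient; MPK ≈ 0.786

The effective depreciation rate is n + g + δ = 0.02 + 0.03 + 0.06 = 0.11.
MPK = 0.5·k^(0.5−1) = 0.5·0.405^(-0.5) ≈ 0.7857.
MPK > 0.11, so the economy is dynamically efficient (under-saving).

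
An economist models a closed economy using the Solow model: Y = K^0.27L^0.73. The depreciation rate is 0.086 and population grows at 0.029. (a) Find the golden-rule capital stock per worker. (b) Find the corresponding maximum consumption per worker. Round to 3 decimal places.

(a) k_gold ≈ 3.219; (b) c_gold ≈ 1.001

Break-even investment rate: n + δ = 0.029 + 0.086 = 0.115.
Golden rule sets MPK = n+δ: 0.27·k^(0.27−1) = 0.115, so k_gold = (0.27/0.115)^(1/0.73) ≈ 3.2193.
y_gold = 3.2193^0.27 ≈ 1.3712; c_gold = y_gold − 0.115·k_gold ≈ 1.0010.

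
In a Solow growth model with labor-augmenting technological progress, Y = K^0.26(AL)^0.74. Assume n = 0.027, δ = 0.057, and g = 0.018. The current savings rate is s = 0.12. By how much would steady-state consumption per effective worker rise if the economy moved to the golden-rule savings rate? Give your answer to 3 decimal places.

Δc ≈ 0.096

n + g + δ = 0.027 + 0.018 + 0.057 = 0.102.
Current steady state (s = 0.12): k* = (0.12/0.102)^(1/0.74) ≈ 1.2456, y* = 1.2456^0.26 ≈ 1.0588, c* = (1−0.12)·1.0588 ≈ 0.9317.
Golden rule sets MPK = n+g+δ: 0.26·k^(0.26−1) = 0.102, so k_gold = (0.26/0.102)^(1/0.74) ≈ 3.5412.
y_gold = 3.5412^0.26 ≈ 1.3892, c_gold = y_gold − 0.102·k_gold ≈ 1.0280.
Gain: Δc = 1.0280 − 0.9317 ≈ 0.0963.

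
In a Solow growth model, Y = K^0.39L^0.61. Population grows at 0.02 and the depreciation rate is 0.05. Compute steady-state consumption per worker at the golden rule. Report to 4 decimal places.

Capital per worker breaks even when investment replaces (n + δ)·k; here n + δ = 0.07.
At the golden rule the marginal product of capital equals n+δ: 0.39·k^(0.39−1) = 0.07. Solving, k_gold = (0.39/0.07)^(1/0.61) ≈ 16.7069.
y_gold = 16.7069^0.39 ≈ 2.9987.
c_gold = y_gold − (n+δ)·k_gold = 2.9987 − 0.07·16.7069 ≈ 1.8292.

c_gold ≈ 1.8292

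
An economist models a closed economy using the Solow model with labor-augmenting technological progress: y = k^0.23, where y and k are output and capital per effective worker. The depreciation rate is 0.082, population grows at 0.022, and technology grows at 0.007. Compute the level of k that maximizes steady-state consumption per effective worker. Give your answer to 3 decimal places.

k_gold ≈ 2.576

n + g + δ = 0.022 + 0.007 + 0.082 = 0.111.
Setting f'(k) = n+g+δ gives 0.23·k^(0.23−1) = 0.111, hence k_gold = (0.23/0.111)^(1/0.77) ≈ 2.5758.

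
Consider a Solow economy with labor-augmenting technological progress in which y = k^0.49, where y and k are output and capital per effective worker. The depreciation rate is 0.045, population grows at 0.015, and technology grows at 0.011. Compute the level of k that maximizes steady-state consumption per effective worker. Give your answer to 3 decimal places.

k_gold ≈ 44.155

n + g + δ = 0.015 + 0.011 + 0.045 = 0.071.
Maximizing c = f(k) − (n+g+δ)·k gives f'(k) = n+g+δ, i.e. 0.49·k^(0.49−1) = 0.071, so k_gold = (0.49/0.071)^(1/0.51) ≈ 44.1546.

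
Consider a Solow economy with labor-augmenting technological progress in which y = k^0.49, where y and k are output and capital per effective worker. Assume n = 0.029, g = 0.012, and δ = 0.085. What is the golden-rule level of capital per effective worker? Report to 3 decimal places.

k_gold ≈ 14.339

n + g + δ = 0.029 + 0.012 + 0.085 = 0.126.
Maximizing c = f(k) − (n+g+δ)·k gives f'(k) = n+g+δ, i.e. 0.49·k^(0.49−1) = 0.126, so k_gold = (0.49/0.126)^(1/0.51) ≈ 14.3391.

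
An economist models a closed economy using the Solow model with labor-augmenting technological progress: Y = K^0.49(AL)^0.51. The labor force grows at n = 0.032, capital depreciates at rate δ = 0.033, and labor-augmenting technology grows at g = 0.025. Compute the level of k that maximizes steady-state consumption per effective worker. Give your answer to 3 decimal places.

k_gold ≈ 27.736

n + g + δ = 0.032 + 0.025 + 0.033 = 0.09.
Golden rule sets MPK = n+g+δ: 0.49·k^(0.49−1) = 0.09, so k_gold = (0.49/0.09)^(1/0.51) ≈ 27.7362.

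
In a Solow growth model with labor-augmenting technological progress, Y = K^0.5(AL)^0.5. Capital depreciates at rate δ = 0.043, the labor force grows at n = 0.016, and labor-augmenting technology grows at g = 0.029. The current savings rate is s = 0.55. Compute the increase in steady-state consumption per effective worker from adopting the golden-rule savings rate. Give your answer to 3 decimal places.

Δc ≈ 0.028

Break-even investment rate: n + g + δ = 0.016 + 0.029 + 0.043 = 0.088.
Current steady state (s = 0.55): k* = (0.55/0.088)^(1/0.5) ≈ 39.0625, y* = 39.0625^0.5 ≈ 6.2500, c* = (1−0.55)·6.2500 ≈ 2.8125.
Golden rule sets MPK = n+g+δ: 0.5·k^(0.5−1) = 0.088, so k_gold = (0.5/0.088)^(1/0.5) ≈ 32.2831.
y_gold = 32.2831^0.5 ≈ 5.6818, c_gold = y_gold − 0.088·k_gold ≈ 2.8409.
Gain: Δc = 2.8409 − 2.8125 ≈ 0.0284.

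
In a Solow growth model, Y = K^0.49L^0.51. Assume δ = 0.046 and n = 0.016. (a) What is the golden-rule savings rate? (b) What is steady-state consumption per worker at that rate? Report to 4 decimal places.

(a) s_gold = 0.4900; (b) c_gold ≈ 3.7168

Capital per worker breaks even when investment replaces (n + δ)·k; here n + δ = 0.062.
For Cobb-Douglas, s_gold equals capital's share: s_gold = 0.49.
Golden rule sets MPK = n+δ: 0.49·k^(0.49−1) = 0.062, so k_gold = (0.49/0.062)^(1/0.51) ≈ 57.5971.
y_gold = 57.5971^0.49 ≈ 7.2878; c_gold = (1−0.49)·y_gold ≈ 3.7168.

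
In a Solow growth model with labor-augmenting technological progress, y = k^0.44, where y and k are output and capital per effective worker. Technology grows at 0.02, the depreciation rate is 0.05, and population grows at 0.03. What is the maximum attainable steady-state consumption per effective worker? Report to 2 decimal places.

n + g + δ = 0.03 + 0.02 + 0.05 = 0.1.
Golden rule sets MPK = n+g+δ: 0.44·k^(0.44−1) = 0.1, so k_gold = (0.44/0.1)^(1/0.56) ≈ 14.0936.
y_gold = 14.0936^0.44 ≈ 3.2031.
c_gold = y_gold − (n+g+δ)·k_gold = 3.2031 − 0.1·14.0936 ≈ 1.7937.

c_gold ≈ 1.79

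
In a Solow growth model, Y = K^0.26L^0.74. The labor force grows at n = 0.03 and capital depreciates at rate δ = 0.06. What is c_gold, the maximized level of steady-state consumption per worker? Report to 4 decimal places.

Capital per worker breaks even when investment replaces (n + δ)·k; here n + δ = 0.09.
Maximizing c = f(k) − (n+δ)·k gives f'(k) = n+δ, i.e. 0.26·k^(0.26−1) = 0.09, so k_gold = (0.26/0.09)^(1/0.74) ≈ 4.1938.
y_gold = 4.1938^0.26 ≈ 1.4517.
c_gold = y_gold − (n+δ)·k_gold = 1.4517 − 0.09·4.1938 ≈ 1.0743.

c_gold ≈ 1.0743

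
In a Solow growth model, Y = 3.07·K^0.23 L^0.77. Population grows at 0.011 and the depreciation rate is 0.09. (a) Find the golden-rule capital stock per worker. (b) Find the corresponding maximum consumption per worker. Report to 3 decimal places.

(a) k_gold ≈ 12.497; (b) c_gold ≈ 4.226

The effective depreciation rate is n + δ = 0.011 + 0.09 = 0.101.
Setting f'(k) = n+δ gives 0.23·3.07·k^(0.23−1) = 0.101, hence k_gold = (0.23·3.07/0.101)^(1/0.77) ≈ 12.4972.
y_gold = 3.07·12.4972^0.23 ≈ 5.4879; c_gold = y_gold − 0.101·k_gold ≈ 4.2257.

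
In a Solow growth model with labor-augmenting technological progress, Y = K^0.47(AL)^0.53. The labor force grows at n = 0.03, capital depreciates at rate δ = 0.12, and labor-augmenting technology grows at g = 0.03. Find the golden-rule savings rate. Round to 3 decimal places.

The effective depreciation rate is n + g + δ = 0.03 + 0.03 + 0.12 = 0.18.
At the golden rule MPK = n+g+δ, and in any Cobb-Douglas steady state s = (n+g+δ)·k/y = MPK·k/y = capital's share 0.47.

s_gold = 0.470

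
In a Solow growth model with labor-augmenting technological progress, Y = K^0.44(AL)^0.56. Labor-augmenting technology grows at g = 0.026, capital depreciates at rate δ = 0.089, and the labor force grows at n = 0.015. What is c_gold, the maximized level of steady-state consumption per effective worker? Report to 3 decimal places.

Break-even investment rate: n + g + δ = 0.015 + 0.026 + 0.089 = 0.13.
At the golden rule the marginal product of capital equals n+g+δ: 0.44·k^(0.44−1) = 0.13. Solving, k_gold = (0.44/0.13)^(1/0.56) ≈ 8.8217.
y_gold = 8.8217^0.44 ≈ 2.6064.
c_gold = y_gold − (n+g+δ)·k_gold = 2.6064 − 0.13·8.8217 ≈ 1.4596.

c_gold ≈ 1.460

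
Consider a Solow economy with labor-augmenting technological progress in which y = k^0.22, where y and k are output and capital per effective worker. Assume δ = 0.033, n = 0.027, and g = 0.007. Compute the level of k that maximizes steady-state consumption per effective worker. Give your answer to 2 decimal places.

k_gold ≈ 4.59

Capital per effective worker breaks even when investment replaces (n + g + δ)·k; here n + g + δ = 0.067.
Golden rule sets MPK = n+g+δ: 0.22·k^(0.22−1) = 0.067, so k_gold = (0.22/0.067)^(1/0.78) ≈ 4.5918.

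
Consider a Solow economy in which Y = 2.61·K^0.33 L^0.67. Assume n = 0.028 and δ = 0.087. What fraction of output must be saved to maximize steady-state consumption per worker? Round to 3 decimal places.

s_gold = 0.330

Capital per worker breaks even when investment replaces (n + δ)·k; here n + δ = 0.115.
At the golden rule MPK = n+δ, and in any Cobb-Douglas steady state s = (n+δ)·k/y = MPK·k/y = capital's share 0.33.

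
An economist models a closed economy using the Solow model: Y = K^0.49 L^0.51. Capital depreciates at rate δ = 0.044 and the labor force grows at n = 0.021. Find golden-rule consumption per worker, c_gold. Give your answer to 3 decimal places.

c_gold ≈ 3.552

Break-even investment rate: n + δ = 0.021 + 0.044 = 0.065.
Maximizing c = f(k) − (n+δ)·k gives f'(k) = n+δ, i.e. 0.49·k^(0.49−1) = 0.065, so k_gold = (0.49/0.065)^(1/0.51) ≈ 52.5004.
y_gold = 52.5004^0.49 ≈ 6.9643.
c_gold = y_gold − (n+δ)·k_gold = 6.9643 − 0.065·52.5004 ≈ 3.5518.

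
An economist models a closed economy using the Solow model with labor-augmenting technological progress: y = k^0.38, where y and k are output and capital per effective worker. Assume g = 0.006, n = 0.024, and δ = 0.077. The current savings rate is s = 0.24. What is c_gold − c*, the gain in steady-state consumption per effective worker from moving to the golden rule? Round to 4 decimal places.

Break-even investment rate: n + g + δ = 0.024 + 0.006 + 0.077 = 0.107.
Current steady state (s = 0.24): k* = (0.24/0.107)^(1/0.62) ≈ 3.6800, y* = 3.6800^0.38 ≈ 1.6407, c* = (1−0.24)·1.6407 ≈ 1.2469.
Maximizing c = f(k) − (n+g+δ)·k gives f'(k) = n+g+δ, i.e. 0.38·k^(0.38−1) = 0.107, so k_gold = (0.38/0.107)^(1/0.62) ≈ 7.7222.
y_gold = 7.7222^0.38 ≈ 2.1744, c_gold = y_gold − 0.107·k_gold ≈ 1.3481.
Gain: Δc = 1.3481 − 1.2469 ≈ 0.1012.

Δc ≈ 0.1012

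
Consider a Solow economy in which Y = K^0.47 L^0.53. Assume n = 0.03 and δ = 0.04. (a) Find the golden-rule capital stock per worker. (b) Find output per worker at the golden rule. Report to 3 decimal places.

Break-even investment rate: n + δ = 0.03 + 0.04 = 0.07.
At the golden rule the marginal product of capital equals n+δ: 0.47·k^(0.47−1) = 0.07. Solving, k_gold = (0.47/0.07)^(1/0.53) ≈ 36.3393.
y_gold = 36.3393^0.47 ≈ 5.4122.

(a) k_gold ≈ 36.339; (b) y_gold ≈ 5.412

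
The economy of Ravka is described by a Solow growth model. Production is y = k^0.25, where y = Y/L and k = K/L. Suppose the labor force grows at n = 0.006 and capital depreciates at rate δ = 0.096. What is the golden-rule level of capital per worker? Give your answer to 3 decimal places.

k_gold ≈ 3.305

n + δ = 0.006 + 0.096 = 0.102.
Golden rule sets MPK = n+δ: 0.25·k^(0.25−1) = 0.102, so k_gold = (0.25/0.102)^(1/0.75) ≈ 3.3046.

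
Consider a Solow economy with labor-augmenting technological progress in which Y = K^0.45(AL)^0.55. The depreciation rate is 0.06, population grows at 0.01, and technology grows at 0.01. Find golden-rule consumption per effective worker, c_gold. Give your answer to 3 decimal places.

The effective depreciation rate is n + g + δ = 0.01 + 0.01 + 0.06 = 0.08.
At the golden rule the marginal product of capital equals n+g+δ: 0.45·k^(0.45−1) = 0.08. Solving, k_gold = (0.45/0.08)^(1/0.55) ≈ 23.1132.
y_gold = 23.1132^0.45 ≈ 4.1090.
c_gold = y_gold − (n+g+δ)·k_gold = 4.1090 − 0.08·23.1132 ≈ 2.2600.

c_gold ≈ 2.260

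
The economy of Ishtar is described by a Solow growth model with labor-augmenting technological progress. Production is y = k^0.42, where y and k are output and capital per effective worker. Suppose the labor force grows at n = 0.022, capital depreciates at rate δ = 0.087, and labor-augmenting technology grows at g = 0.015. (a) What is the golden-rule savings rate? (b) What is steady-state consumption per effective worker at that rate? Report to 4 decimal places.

(a) s_gold = 0.4200; (b) c_gold ≈ 1.4031

The effective depreciation rate is n + g + δ = 0.022 + 0.015 + 0.087 = 0.124.
For Cobb-Douglas, s_gold equals capital's share: s_gold = 0.42.
Setting f'(k) = n+g+δ gives 0.42·k^(0.42−1) = 0.124, hence k_gold = (0.42/0.124)^(1/0.58) ≈ 8.1940.
y_gold = 8.1940^0.42 ≈ 2.4192; c_gold = (1−0.42)·y_gold ≈ 1.4031.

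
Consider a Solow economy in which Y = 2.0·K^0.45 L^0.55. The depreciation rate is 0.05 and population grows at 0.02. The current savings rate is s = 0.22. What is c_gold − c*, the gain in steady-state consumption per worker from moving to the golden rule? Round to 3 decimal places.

The effective depreciation rate is n + δ = 0.02 + 0.05 = 0.07.
Current steady state (s = 0.22): k* = (0.22·2.0/0.07)^(1/0.55) ≈ 28.2849, y* = 2.0·28.2849^0.45 ≈ 8.9997, c* = (1−0.22)·8.9997 ≈ 7.0198.
Setting f'(k) = n+δ gives 0.45·2.0·k^(0.45−1) = 0.07, hence k_gold = (0.45·2.0/0.07)^(1/0.55) ≈ 103.9026.
y_gold = 2.0·103.9026^0.45 ≈ 16.1626, c_gold = y_gold − 0.07·k_gold ≈ 8.8894.
Gain: Δc = 8.8894 − 7.0198 ≈ 1.8697.

Δc ≈ 1.870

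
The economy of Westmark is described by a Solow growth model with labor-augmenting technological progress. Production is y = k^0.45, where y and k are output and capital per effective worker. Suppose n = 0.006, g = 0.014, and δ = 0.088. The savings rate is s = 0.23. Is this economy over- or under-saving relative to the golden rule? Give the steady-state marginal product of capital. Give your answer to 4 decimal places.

Capital per effective worker breaks even when investment replaces (n + g + δ)·k; here n + g + δ = 0.108.
Steady-state k*: s·k^0.45 = 0.108·k gives k* = (0.23/0.108)^(1/0.55) ≈ 3.9529.
MPK = 0.45·3.9529^(-0.55) ≈ 0.2113.
MPK > n+g+δ = 0.108, so the economy is dynamically efficient (under-saving).

under-saving; MPK ≈ 0.2113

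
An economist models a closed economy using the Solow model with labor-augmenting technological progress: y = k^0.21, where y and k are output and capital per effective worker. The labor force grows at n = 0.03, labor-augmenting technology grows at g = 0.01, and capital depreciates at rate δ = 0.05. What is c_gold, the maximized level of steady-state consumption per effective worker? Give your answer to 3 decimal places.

c_gold ≈ 0.990

Break-even investment rate: n + g + δ = 0.03 + 0.01 + 0.05 = 0.09.
Golden rule sets MPK = n+g+δ: 0.21·k^(0.21−1) = 0.09, so k_gold = (0.21/0.09)^(1/0.79) ≈ 2.9228.
y_gold = 2.9228^0.21 ≈ 1.2526.
c_gold = y_gold − (n+g+δ)·k_gold = 1.2526 − 0.09·2.9228 ≈ 0.9896.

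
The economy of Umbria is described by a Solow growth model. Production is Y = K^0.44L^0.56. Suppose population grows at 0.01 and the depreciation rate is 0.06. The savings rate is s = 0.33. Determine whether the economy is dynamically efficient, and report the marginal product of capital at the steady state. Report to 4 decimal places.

Break-even investment rate: n + δ = 0.01 + 0.06 = 0.07.
Steady-state k*: s·k^0.44 = 0.07·k gives k* = (0.33/0.07)^(1/0.56) ≈ 15.9415.
MPK = 0.44·15.9415^(-0.56) ≈ 0.0933.
MPK > n+δ = 0.07, so the economy is dynamically efficient (under-saving).

dynamically efficient; MPK ≈ 0.0933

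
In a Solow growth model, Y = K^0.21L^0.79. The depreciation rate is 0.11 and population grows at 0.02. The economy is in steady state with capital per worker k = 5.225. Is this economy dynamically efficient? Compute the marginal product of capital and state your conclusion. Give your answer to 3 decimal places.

dynamically inefficient; MPK ≈ 0.057

Capital per worker breaks even when investment replaces (n + δ)·k; here n + δ = 0.13.
MPK = 0.21·k^(0.21−1) = 0.21·5.225^(-0.79) ≈ 0.0569.
MPK < 0.13, so the economy is dynamically inefficient (over-saving).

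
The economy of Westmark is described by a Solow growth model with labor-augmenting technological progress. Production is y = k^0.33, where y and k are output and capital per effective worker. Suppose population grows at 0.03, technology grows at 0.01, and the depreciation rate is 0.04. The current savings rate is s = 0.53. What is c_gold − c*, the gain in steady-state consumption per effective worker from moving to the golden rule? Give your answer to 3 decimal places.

Δc ≈ 0.154

n + g + δ = 0.03 + 0.01 + 0.04 = 0.08.
Current steady state (s = 0.53): k* = (0.53/0.08)^(1/0.67) ≈ 16.8132, y* = 16.8132^0.33 ≈ 2.5378, c* = (1−0.53)·2.5378 ≈ 1.1928.
Setting f'(k) = n+g+δ gives 0.33·k^(0.33−1) = 0.08, hence k_gold = (0.33/0.08)^(1/0.67) ≈ 8.2898.
y_gold = 8.2898^0.33 ≈ 2.0096, c_gold = y_gold − 0.08·k_gold ≈ 1.3465.
Gain: Δc = 1.3465 − 1.1928 ≈ 0.1537.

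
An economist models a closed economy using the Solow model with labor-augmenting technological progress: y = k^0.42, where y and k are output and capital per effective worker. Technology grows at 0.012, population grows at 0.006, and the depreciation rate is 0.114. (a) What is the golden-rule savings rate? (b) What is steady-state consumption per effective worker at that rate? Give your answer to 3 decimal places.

The effective depreciation rate is n + g + δ = 0.006 + 0.012 + 0.114 = 0.132.
For Cobb-Douglas, s_gold equals capital's share: s_gold = 0.42.
Setting f'(k) = n+g+δ gives 0.42·k^(0.42−1) = 0.132, hence k_gold = (0.42/0.132)^(1/0.58) ≈ 7.3567.
y_gold = 7.3567^0.42 ≈ 2.3121; c_gold = (1−0.42)·y_gold ≈ 1.3410.

(a) s_gold = 0.420; (b) c_gold ≈ 1.341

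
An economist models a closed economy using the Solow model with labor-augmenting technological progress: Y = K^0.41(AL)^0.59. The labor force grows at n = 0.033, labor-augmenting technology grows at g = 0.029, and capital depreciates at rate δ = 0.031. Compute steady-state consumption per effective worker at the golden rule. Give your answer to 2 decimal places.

Break-even investment rate: n + g + δ = 0.033 + 0.029 + 0.031 = 0.093.
At the golden rule the marginal product of capital equals n+g+δ: 0.41·k^(0.41−1) = 0.093. Solving, k_gold = (0.41/0.093)^(1/0.59) ≈ 12.3605.
y_gold = 12.3605^0.41 ≈ 2.8037.
c_gold = y_gold − (n+g+δ)·k_gold = 2.8037 − 0.093·12.3605 ≈ 1.6542.

c_gold ≈ 1.65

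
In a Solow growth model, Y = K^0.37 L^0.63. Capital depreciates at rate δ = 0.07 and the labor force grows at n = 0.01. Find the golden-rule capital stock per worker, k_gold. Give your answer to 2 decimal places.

Break-even investment rate: n + δ = 0.01 + 0.07 = 0.08.
At the golden rule the marginal product of capital equals n+δ: 0.37·k^(0.37−1) = 0.08. Solving, k_gold = (0.37/0.08)^(1/0.63) ≈ 11.3693.

k_gold ≈ 11.37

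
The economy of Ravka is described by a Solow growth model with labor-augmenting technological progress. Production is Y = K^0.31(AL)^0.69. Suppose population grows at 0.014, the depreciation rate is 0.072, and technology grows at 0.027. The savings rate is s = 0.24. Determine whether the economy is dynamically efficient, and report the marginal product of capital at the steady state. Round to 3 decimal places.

dynamically efficient; MPK ≈ 0.146

Break-even investment rate: n + g + δ = 0.014 + 0.027 + 0.072 = 0.113.
Steady-state k*: s·k^0.31 = 0.113·k gives k* = (0.24/0.113)^(1/0.69) ≈ 2.9792.
MPK = 0.31·2.9792^(-0.69) ≈ 0.1460.
MPK > n+g+δ = 0.113, so the economy is dynamically efficient (under-saving).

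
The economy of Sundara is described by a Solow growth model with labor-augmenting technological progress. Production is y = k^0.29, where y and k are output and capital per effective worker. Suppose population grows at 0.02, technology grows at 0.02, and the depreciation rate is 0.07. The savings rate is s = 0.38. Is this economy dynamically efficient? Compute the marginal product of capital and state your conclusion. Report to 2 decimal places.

Break-even investment rate: n + g + δ = 0.02 + 0.02 + 0.07 = 0.11.
Steady-state k*: s·k^0.29 = 0.11·k gives k* = (0.38/0.11)^(1/0.71) ≈ 5.7319.
MPK = 0.29·5.7319^(-0.71) ≈ 0.0839.
MPK < n+g+δ = 0.11, so the economy is dynamically inefficient (over-saving).

dynamically inefficient; MPK ≈ 0.08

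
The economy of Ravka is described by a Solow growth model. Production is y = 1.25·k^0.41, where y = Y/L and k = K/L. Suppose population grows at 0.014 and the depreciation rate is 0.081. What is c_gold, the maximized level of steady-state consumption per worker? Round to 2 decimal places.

c_gold ≈ 2.38

The effective depreciation rate is n + δ = 0.014 + 0.081 = 0.095.
Maximizing c = f(k) − (n+δ)·k gives f'(k) = n+δ, i.e. 0.41·1.25·k^(0.41−1) = 0.095, so k_gold = (0.41·1.25/0.095)^(1/0.59) ≈ 17.4031.
y_gold = 1.25·17.4031^0.41 ≈ 4.0324.
c_gold = y_gold − (n+δ)·k_gold = 4.0324 − 0.095·17.4031 ≈ 2.3791.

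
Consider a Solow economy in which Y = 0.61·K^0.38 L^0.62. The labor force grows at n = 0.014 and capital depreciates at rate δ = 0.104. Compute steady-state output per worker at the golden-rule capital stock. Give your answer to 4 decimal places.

y_gold ≈ 0.9227

Break-even investment rate: n + δ = 0.014 + 0.104 = 0.118.
At the golden rule the marginal product of capital equals n+δ: 0.38·0.61·k^(0.38−1) = 0.118. Solving, k_gold = (0.38·0.61/0.118)^(1/0.62) ≈ 2.9714.
Output: y_gold = 0.61·k_gold^0.38 = 0.61·2.9714^0.38 ≈ 0.9227.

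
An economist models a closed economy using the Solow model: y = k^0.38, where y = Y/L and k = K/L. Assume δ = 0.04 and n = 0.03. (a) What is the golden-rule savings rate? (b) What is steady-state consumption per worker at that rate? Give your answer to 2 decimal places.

(a) s_gold = 0.38; (b) c_gold ≈ 1.75

Capital per worker breaks even when investment replaces (n + δ)·k; here n + δ = 0.07.
For Cobb-Douglas, s_gold equals capital's share: s_gold = 0.38.
Setting f'(k) = n+δ gives 0.38·k^(0.38−1) = 0.07, hence k_gold = (0.38/0.07)^(1/0.62) ≈ 15.3101.
y_gold = 15.3101^0.38 ≈ 2.8203; c_gold = (1−0.38)·y_gold ≈ 1.7486.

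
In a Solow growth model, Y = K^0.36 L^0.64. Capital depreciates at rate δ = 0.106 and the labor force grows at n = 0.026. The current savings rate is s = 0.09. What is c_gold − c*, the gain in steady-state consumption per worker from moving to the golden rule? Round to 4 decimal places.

Capital per worker breaks even when investment replaces (n + δ)·k; here n + δ = 0.132.
Current steady state (s = 0.09): k* = (0.09/0.132)^(1/0.64) ≈ 0.5497, y* = 0.5497^0.36 ≈ 0.8062, c* = (1−0.09)·0.8062 ≈ 0.7336.
Maximizing c = f(k) − (n+δ)·k gives f'(k) = n+δ, i.e. 0.36·k^(0.36−1) = 0.132, so k_gold = (0.36/0.132)^(1/0.64) ≈ 4.7954.
y_gold = 4.7954^0.36 ≈ 1.7583, c_gold = y_gold − 0.132·k_gold ≈ 1.1253.
Gain: Δc = 1.1253 − 0.7336 ≈ 0.3917.

Δc ≈ 0.3917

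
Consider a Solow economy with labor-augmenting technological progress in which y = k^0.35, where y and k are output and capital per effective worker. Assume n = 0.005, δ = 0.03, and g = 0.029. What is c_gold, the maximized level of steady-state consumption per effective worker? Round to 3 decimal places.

c_gold ≈ 1.623

Break-even investment rate: n + g + δ = 0.005 + 0.029 + 0.03 = 0.064.
Maximizing c = f(k) − (n+g+δ)·k gives f'(k) = n+g+δ, i.e. 0.35·k^(0.35−1) = 0.064, so k_gold = (0.35/0.064)^(1/0.65) ≈ 13.6525.
y_gold = 13.6525^0.35 ≈ 2.4965.
c_gold = y_gold − (n+g+δ)·k_gold = 2.4965 − 0.064·13.6525 ≈ 1.6227.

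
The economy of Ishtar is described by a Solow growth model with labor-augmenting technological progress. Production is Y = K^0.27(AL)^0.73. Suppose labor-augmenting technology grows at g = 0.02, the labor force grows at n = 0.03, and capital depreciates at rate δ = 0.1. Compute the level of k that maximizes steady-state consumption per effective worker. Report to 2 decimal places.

Capital per effective worker breaks even when investment replaces (n + g + δ)·k; here n + g + δ = 0.15.
Maximizing c = f(k) − (n+g+δ)·k gives f'(k) = n+g+δ, i.e. 0.27·k^(0.27−1) = 0.15, so k_gold = (0.27/0.15)^(1/0.73) ≈ 2.2371.

k_gold ≈ 2.24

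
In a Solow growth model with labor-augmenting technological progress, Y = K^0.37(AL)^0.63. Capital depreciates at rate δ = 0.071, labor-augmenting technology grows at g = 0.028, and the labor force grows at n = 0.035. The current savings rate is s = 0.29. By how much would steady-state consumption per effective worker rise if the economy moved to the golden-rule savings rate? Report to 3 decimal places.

Break-even investment rate: n + g + δ = 0.035 + 0.028 + 0.071 = 0.134.
Current steady state (s = 0.29): k* = (0.29/0.134)^(1/0.63) ≈ 3.4057, y* = 3.4057^0.37 ≈ 1.5737, c* = (1−0.29)·1.5737 ≈ 1.1173.
Maximizing c = f(k) − (n+g+δ)·k gives f'(k) = n+g+δ, i.e. 0.37·k^(0.37−1) = 0.134, so k_gold = (0.37/0.134)^(1/0.63) ≈ 5.0136.
y_gold = 5.0136^0.37 ≈ 1.8158, c_gold = y_gold − 0.134·k_gold ≈ 1.1439.
Gain: Δc = 1.1439 − 1.1173 ≈ 0.0266.

Δc ≈ 0.027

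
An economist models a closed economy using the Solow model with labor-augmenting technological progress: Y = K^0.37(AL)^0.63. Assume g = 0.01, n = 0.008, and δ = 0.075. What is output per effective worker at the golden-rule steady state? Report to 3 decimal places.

y_gold ≈ 2.250

n + g + δ = 0.008 + 0.01 + 0.075 = 0.093.
Setting f'(k) = n+g+δ gives 0.37·k^(0.37−1) = 0.093, hence k_gold = (0.37/0.093)^(1/0.63) ≈ 8.9523.
Output: y_gold = k_gold^0.37 = 8.9523^0.37 ≈ 2.2502.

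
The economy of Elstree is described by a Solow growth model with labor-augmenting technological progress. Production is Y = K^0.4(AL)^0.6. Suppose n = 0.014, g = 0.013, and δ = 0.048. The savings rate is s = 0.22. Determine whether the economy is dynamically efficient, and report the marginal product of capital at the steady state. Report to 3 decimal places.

Capital per effective worker breaks even when investment replaces (n + g + δ)·k; here n + g + δ = 0.075.
Steady-state k*: s·k^0.4 = 0.075·k gives k* = (0.22/0.075)^(1/0.6) ≈ 6.0108.
MPK = 0.4·6.0108^(-0.6) ≈ 0.1364.
MPK > n+g+δ = 0.075, so the economy is dynamically efficient (under-saving).

dynamically efficient; MPK ≈ 0.136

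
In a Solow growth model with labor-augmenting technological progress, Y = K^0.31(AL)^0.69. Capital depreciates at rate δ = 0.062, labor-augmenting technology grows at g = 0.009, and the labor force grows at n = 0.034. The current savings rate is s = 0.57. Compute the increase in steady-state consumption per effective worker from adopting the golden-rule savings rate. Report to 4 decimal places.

Δc ≈ 0.2028

n + g + δ = 0.034 + 0.009 + 0.062 = 0.105.
Current steady state (s = 0.57): k* = (0.57/0.105)^(1/0.69) ≈ 11.6081, y* = 11.6081^0.31 ≈ 2.1383, c* = (1−0.57)·2.1383 ≈ 0.9195.
Setting f'(k) = n+g+δ gives 0.31·k^(0.31−1) = 0.105, hence k_gold = (0.31/0.105)^(1/0.69) ≈ 4.8019.
y_gold = 4.8019^0.31 ≈ 1.6264, c_gold = y_gold − 0.105·k_gold ≈ 1.1222.
Gain: Δc = 1.1222 − 0.9195 ≈ 0.2028.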